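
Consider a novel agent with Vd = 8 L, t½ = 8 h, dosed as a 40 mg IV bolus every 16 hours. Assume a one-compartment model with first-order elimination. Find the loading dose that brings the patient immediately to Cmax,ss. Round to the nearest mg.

53 mg

f = (1/2)^(16/8) ≈ 0.250000; accumulation ratio R = 1/(1−f) ≈ 1.33333.
Loading dose to hit Cmax,ss on first dose: D_load = D_maint·R ≈ 40 × 1.33333 ≈ 53.33 mg.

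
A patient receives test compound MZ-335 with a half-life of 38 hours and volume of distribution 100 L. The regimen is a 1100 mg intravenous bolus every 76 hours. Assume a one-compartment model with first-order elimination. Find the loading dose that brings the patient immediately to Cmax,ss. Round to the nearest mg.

f = (1/2)^(76/38) ≈ 0.250000; accumulation ratio R = 1/(1−f) ≈ 1.33333.
Loading dose to hit Cmax,ss on first dose: D_load = D_maint·R ≈ 1100 × 1.33333 ≈ 1466.66 mg.

1467 mg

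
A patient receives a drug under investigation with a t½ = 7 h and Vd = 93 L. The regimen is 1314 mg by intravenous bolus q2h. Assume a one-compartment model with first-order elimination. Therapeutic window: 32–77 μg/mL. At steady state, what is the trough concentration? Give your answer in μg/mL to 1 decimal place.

k = ln2/t½ = ln2/7 ≈ 0.099021 h⁻¹; fraction remaining f = e^(−kτ) = e^(−0.099021×2) ≈ 0.8203.
Accumulation ratio R = 1/(1 − f) ≈ 1/0.1797 ≈ 5.5648.
Each bolus raises the concentration by D/Vd = 1314/93 ≈ 14.129 μg/mL.
Steady-state peak Cmax,ss = C₀·R ≈ 14.129 × 5.5648 ≈ 78.625 μg/mL.
Steady-state trough Cmin,ss = Cmax,ss·f ≈ 78.625 × 0.8203 ≈ 64.496 μg/mL.
Trough 64.5 μg/mL vs MEC 32 μg/mL: adequate.

64.5 μg/mL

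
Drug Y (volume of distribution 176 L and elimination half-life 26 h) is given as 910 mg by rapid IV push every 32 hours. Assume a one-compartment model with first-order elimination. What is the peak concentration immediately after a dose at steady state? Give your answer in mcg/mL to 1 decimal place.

τ/t½ = 32/26 ≈ 1.2308, so fraction remaining f = (1/2)^(32/26) ≈ 0.4261.
At steady state, accumulation factor R = 1/(1 − e^(−kτ)) ≈ 1.7425.
Single-dose peak C₀ = D/Vd = 910/176 ≈ 5.170 mcg/mL.
Cmax,ss = C₀/(1 − f) ≈ 5.170/0.5739 ≈ 9.009 mcg/mL.

9.0 mcg/mL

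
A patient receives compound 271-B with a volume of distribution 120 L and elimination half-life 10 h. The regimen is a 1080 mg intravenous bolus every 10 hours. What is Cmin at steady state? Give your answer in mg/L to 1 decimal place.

9.0 mg/L

τ = 10 h = 1 half-life, so f = (1/2)^1 = 0.5.
Accumulation ratio R = 1/(1 − f) = 1/0.5 = 2/1.
Single-dose peak C₀ = D/Vd = 1080/120 = 9 mg/L.
Steady-state peak Cmax,ss = C₀·R = 9 × 2/1 ≈ 18.000 mg/L.
Steady-state trough Cmin,ss = Cmax,ss·f ≈ 18.000 × 0.5 ≈ 9.000 mg/L.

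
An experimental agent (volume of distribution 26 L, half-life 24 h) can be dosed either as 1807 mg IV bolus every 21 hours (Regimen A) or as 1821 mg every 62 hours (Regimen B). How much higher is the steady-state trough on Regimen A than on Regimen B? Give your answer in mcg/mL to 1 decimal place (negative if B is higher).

69.3 mcg/mL

Regimen A: f = (1/2)^(21/24) ≈ 0.5453; Cmin,ss = (1807/26)·f/(1−f) ≈ 83.348 mcg/mL.
Regimen B: f = (1/2)^(62/24) ≈ 0.1669; Cmin,ss = (1821/26)·f/(1−f) ≈ 14.031 mcg/mL.
Difference ≈ 83.348 − 14.031 ≈ 69.317 mcg/mL.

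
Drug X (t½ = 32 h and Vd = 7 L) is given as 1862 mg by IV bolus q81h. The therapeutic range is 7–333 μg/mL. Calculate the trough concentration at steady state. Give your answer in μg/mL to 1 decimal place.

55.6 μg/mL

Over one 81-h interval, 81/32 ≈ 2.5312 half-lives elapse, leaving f ≈ 0.1730 of each dose.
At steady state, accumulation factor R = 1/(1 − e^(−kτ)) ≈ 1.2092.
Each bolus raises the concentration by D/Vd = 1862/7 ≈ 266.000 μg/mL.
Steady-state peak Cmax,ss = C₀·R ≈ 266.000 × 1.2092 ≈ 321.647 μg/mL.
One interval later, Cmin,ss = Cmax,ss·e^(−kτ) ≈ 321.647 × 0.1730 ≈ 55.645 μg/mL.
Trough 55.6 μg/mL vs MEC 7 μg/mL: adequate.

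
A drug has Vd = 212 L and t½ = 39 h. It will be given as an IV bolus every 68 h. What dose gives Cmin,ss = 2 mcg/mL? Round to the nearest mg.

996 mg

τ/t½ = 68/39 ≈ 1.7436, so f = (1/2)^(68/39) ≈ 0.298626.
Cmin,ss = (D/Vd)·f/(1−f), so D = Cmin,ss·Vd·(1−f)/f.
D = 2 × 212 × (1−f)/f ≈ 2 × 212 × 2.34867 ≈ 995.84 mg.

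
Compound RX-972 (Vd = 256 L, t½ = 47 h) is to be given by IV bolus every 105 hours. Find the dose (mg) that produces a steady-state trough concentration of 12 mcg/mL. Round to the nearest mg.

τ/t½ = 105/47 ≈ 2.234, so f = (1/2)^(105/47) ≈ 0.212562.
Cmin,ss = (D/Vd)·f/(1−f), so D = Cmin,ss·Vd·(1−f)/f.
D = 12 × 256 × (1−f)/f ≈ 12 × 256 × 3.70451 ≈ 11380.25 mg.

11380 mg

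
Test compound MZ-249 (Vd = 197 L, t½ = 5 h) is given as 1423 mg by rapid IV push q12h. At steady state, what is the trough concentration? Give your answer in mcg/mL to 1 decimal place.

k = ln2/t½ = ln2/5 ≈ 0.138629 h⁻¹; fraction remaining f = e^(−kτ) = e^(−0.138629×12) ≈ 0.1895.
At steady state, accumulation factor R = 1/(1 − e^(−kτ)) ≈ 1.2338.
Single-dose peak C₀ = D/Vd = 1423/197 ≈ 7.223 mcg/mL.
Cmax,ss = C₀/(1 − f) ≈ 7.223/0.8105 ≈ 8.912 mcg/mL.
One interval later, Cmin,ss = Cmax,ss·e^(−kτ) ≈ 8.912 × 0.1895 ≈ 1.689 mcg/mL.

1.7 mcg/mL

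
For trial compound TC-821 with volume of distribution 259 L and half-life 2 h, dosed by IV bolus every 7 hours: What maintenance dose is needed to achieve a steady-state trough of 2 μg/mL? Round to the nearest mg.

τ/t½ = 7/2 ≈ 3.5, so f = (1/2)^(7/2) ≈ 0.088388.
Cmin,ss = (D/Vd)·f/(1−f), so D = Cmin,ss·Vd·(1−f)/f.
D = 2 × 259 × (1−f)/f ≈ 2 × 259 × 10.31375 ≈ 5342.52 mg.

5343 mg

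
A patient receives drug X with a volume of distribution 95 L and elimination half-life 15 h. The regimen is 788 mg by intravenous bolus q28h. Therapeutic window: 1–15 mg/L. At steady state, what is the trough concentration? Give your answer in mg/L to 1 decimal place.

3.1 mg/L

k = ln2/t½ = ln2/15 ≈ 0.046210 h⁻¹; fraction remaining f = e^(−kτ) = e^(−0.046210×28) ≈ 0.2742.
At steady state, accumulation factor R = 1/(1 − e^(−kτ)) ≈ 1.3778.
Single-dose peak C₀ = D/Vd = 788/95 ≈ 8.295 mg/L.
Cmax,ss = C₀/(1 − f) ≈ 8.295/0.7258 ≈ 11.429 mg/L.
Steady-state trough Cmin,ss = Cmax,ss·f ≈ 11.429 × 0.2742 ≈ 3.134 mg/L.
Trough 3.1 mg/L vs MEC 1 mg/L: adequate.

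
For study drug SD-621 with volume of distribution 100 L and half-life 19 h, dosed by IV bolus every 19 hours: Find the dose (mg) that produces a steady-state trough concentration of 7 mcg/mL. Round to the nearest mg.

τ/t½ = 19/19 ≈ 1, so f = (1/2)^(19/19) ≈ 0.500000.
Cmin,ss = (D/Vd)·f/(1−f), so D = Cmin,ss·Vd·(1−f)/f.
D = 7 × 100 × (1−f)/f ≈ 7 × 100 × 1.00000 ≈ 700.00 mg.

700 mg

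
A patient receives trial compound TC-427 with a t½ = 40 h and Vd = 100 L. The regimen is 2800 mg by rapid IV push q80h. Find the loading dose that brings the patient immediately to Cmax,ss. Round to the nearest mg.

3733 mg

f = (1/2)^(80/40) ≈ 0.250000; accumulation ratio R = 1/(1−f) ≈ 1.33333.
Loading dose to hit Cmax,ss on first dose: D_load = D_maint·R ≈ 2800 × 1.33333 ≈ 3733.32 mg.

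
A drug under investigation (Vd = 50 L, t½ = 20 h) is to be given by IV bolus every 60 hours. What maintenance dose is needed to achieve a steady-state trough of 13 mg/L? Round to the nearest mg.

τ/t½ = 60/20 ≈ 3, so f = (1/2)^(60/20) ≈ 0.125000.
Cmin,ss = (D/Vd)·f/(1−f), so D = Cmin,ss·Vd·(1−f)/f.
D = 13 × 50 × (1−f)/f ≈ 13 × 50 × 7.00000 ≈ 4550.00 mg.

4550 mg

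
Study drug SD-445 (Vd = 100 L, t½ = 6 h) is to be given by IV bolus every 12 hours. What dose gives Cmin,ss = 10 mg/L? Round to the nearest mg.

τ/t½ = 12/6 ≈ 2, so f = (1/2)^(12/6) ≈ 0.250000.
Cmin,ss = (D/Vd)·f/(1−f), so D = Cmin,ss·Vd·(1−f)/f.
D = 10 × 100 × (1−f)/f ≈ 10 × 100 × 3.00000 ≈ 3000.00 mg.

3000 mg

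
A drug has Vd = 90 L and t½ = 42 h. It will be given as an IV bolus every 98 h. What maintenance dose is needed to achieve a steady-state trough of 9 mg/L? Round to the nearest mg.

τ/t½ = 98/42 ≈ 2.3333, so f = (1/2)^(98/42) ≈ 0.198425.
Cmin,ss = (D/Vd)·f/(1−f), so D = Cmin,ss·Vd·(1−f)/f.
D = 9 × 90 × (1−f)/f ≈ 9 × 90 × 4.03969 ≈ 3272.15 mg.

3272 mg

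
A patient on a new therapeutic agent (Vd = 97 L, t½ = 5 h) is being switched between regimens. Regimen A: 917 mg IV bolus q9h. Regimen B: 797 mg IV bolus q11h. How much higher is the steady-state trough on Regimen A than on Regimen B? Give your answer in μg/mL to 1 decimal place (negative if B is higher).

Regimen A: f = (1/2)^(9/5) ≈ 0.2872; Cmin,ss = (917/97)·f/(1−f) ≈ 3.809 μg/mL.
Regimen B: f = (1/2)^(11/5) ≈ 0.2176; Cmin,ss = (797/97)·f/(1−f) ≈ 2.285 μg/mL.
Difference ≈ 3.809 − 2.285 ≈ 1.524 μg/mL.

1.5 μg/mL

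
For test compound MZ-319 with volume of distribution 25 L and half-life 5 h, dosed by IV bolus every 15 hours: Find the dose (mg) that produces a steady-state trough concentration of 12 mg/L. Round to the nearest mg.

2100 mg

τ/t½ = 15/5 ≈ 3, so f = (1/2)^(15/5) ≈ 0.125000.
Cmin,ss = (D/Vd)·f/(1−f), so D = Cmin,ss·Vd·(1−f)/f.
D = 12 × 25 × (1−f)/f ≈ 12 × 25 × 7.00000 ≈ 2100.00 mg.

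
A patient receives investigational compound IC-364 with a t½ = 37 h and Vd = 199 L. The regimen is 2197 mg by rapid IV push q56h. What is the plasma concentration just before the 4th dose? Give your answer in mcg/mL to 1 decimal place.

f = (1/2)^(τ/t½) = (1/2)^(56/37) ≈ 0.3503.
C₀ = D/Vd = 2197/199 ≈ 11.040 mcg/mL.
Before the 4th dose, 3 doses have been given. Superposition: Cmin = C₀·(f + f² + … + f^3).
≈ 11.040 × (0.3503 + 0.1227 + 0.0430) ≈ 11.040 × 0.5160 ≈ 5.697 mcg/mL.

5.7 mcg/mL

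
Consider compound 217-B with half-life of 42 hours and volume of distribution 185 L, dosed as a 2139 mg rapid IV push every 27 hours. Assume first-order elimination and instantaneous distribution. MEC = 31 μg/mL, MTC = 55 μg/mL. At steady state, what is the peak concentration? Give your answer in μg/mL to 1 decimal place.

Over one 27-h interval, 27/42 ≈ 0.64286 half-lives elapse, leaving f ≈ 0.6404 of each dose.
Accumulation ratio R = 1/(1 − f) ≈ 1/0.3596 ≈ 2.7809.
Single-dose peak C₀ = D/Vd = 2139/185 ≈ 11.562 μg/mL.
Steady-state peak Cmax,ss = C₀·R ≈ 11.562 × 2.7809 ≈ 32.153 μg/mL.
Peak 32.2 μg/mL vs MTC 55 μg/mL: below toxic threshold.

32.2 μg/mL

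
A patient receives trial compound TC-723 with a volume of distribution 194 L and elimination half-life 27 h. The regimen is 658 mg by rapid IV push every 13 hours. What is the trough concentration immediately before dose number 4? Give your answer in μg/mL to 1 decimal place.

5.4 μg/mL

f = (1/2)^(τ/t½) = (1/2)^(13/27) ≈ 0.7162.
C₀ = D/Vd = 658/194 ≈ 3.392 μg/mL.
Before the 4th dose, 3 doses have been given. Superposition: Cmin = C₀·(f + f² + … + f^3).
≈ 3.392 × (0.7162 + 0.5129 + 0.3674) ≈ 3.392 × 1.5965 ≈ 5.415 μg/mL.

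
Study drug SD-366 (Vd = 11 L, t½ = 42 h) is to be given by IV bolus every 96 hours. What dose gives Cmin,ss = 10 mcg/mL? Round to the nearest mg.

426 mg

τ/t½ = 96/42 ≈ 2.2857, so f = (1/2)^(96/42) ≈ 0.205084.
Cmin,ss = (D/Vd)·f/(1−f), so D = Cmin,ss·Vd·(1−f)/f.
D = 10 × 11 × (1−f)/f ≈ 10 × 11 × 3.87605 ≈ 426.37 mg.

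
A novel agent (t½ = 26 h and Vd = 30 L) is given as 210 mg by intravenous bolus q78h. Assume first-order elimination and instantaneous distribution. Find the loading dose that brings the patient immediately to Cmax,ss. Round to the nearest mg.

240 mg

f = (1/2)^(78/26) ≈ 0.125000; accumulation ratio R = 1/(1−f) ≈ 1.14286.
Loading dose to hit Cmax,ss on first dose: D_load = D_maint·R ≈ 210 × 1.14286 ≈ 240.00 mg.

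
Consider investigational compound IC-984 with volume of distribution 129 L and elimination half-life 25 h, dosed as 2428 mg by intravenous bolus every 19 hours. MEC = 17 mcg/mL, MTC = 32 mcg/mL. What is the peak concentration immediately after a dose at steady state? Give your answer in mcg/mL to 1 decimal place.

46.0 mcg/mL

k = ln2/t½ = ln2/25 ≈ 0.027726 h⁻¹; fraction remaining f = e^(−kτ) = e^(−0.027726×19) ≈ 0.5905.
Accumulation ratio R = 1/(1 − f) ≈ 1/0.4095 ≈ 2.4420.
Each bolus raises the concentration by D/Vd = 2428/129 ≈ 18.822 mcg/mL.
Cmax,ss = C₀/(1 − f) ≈ 18.822/0.4095 ≈ 45.963 mcg/mL.
Peak 46.0 mcg/mL vs MTC 32 mcg/mL: exceeds toxic threshold.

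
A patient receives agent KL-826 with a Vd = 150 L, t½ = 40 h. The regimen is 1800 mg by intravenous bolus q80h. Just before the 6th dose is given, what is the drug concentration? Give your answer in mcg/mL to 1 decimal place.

f = (1/2)^(τ/t½) = (1/2)^(80/40) ≈ 0.2500.
C₀ = D/Vd = 1800/150 ≈ 12.000 mcg/mL.
Before the 6th dose, 5 doses have been given. Superposition: Cmin = C₀·(f + f² + … + f^5).
≈ 12.000 × (0.2500 + 0.0625 + 0.0156 + 0.0039 + 0.0010) ≈ 12.000 × 0.3330 ≈ 3.996 mcg/mL.

4.0 mcg/mL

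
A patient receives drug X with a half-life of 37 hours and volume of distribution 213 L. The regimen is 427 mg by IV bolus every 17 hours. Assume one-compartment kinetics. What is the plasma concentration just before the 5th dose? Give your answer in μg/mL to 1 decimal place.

f = (1/2)^(τ/t½) = (1/2)^(17/37) ≈ 0.7273.
C₀ = D/Vd = 427/213 ≈ 2.005 μg/mL.
Before the 5th dose, 4 doses have been given. Superposition: Cmin = C₀·(f + f² + … + f^4).
≈ 2.005 × (0.7273 + 0.5290 + 0.3847 + 0.2798) ≈ 2.005 × 1.9208 ≈ 3.851 μg/mL.

3.9 μg/mL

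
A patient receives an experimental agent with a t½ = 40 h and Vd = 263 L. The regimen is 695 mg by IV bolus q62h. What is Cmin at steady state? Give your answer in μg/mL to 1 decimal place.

k = ln2/t½ = ln2/40 ≈ 0.017329 h⁻¹; fraction remaining f = e^(−kτ) = e^(−0.017329×62) ≈ 0.3415.
At steady state, accumulation factor R = 1/(1 − e^(−kτ)) ≈ 1.5186.
Each bolus raises the concentration by D/Vd = 695/263 ≈ 2.643 μg/mL.
Cmax,ss = C₀/(1 − f) ≈ 2.643/0.6585 ≈ 4.014 μg/mL.
One interval later, Cmin,ss = Cmax,ss·e^(−kτ) ≈ 4.014 × 0.3415 ≈ 1.371 μg/mL.

1.4 μg/mL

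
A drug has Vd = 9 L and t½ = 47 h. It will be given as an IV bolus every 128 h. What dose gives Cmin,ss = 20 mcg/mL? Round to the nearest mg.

τ/t½ = 128/47 ≈ 2.7234, so f = (1/2)^(128/47) ≈ 0.151417.
Cmin,ss = (D/Vd)·f/(1−f), so D = Cmin,ss·Vd·(1−f)/f.
D = 20 × 9 × (1−f)/f ≈ 20 × 9 × 5.60428 ≈ 1008.77 mg.

1009 mg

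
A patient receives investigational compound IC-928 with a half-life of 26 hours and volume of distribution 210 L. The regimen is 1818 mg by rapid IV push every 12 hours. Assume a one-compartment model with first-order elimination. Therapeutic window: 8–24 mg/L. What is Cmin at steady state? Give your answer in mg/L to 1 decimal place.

23.0 mg/L

Over one 12-h interval, 12/26 ≈ 0.46154 half-lives elapse, leaving f ≈ 0.7262 of each dose.
Single-dose peak C₀ = D/Vd = 1818/210 ≈ 8.657 mg/L.
Steady-state trough Cmin,ss = C₀·f/(1−f) ≈ 8.657 × 0.7262/0.2738 ≈ 22.961 mg/L.
Trough 23.0 mg/L vs MEC 8 mg/L: adequate.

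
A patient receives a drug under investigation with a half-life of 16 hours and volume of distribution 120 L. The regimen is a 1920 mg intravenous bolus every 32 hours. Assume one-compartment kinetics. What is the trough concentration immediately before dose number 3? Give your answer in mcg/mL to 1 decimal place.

f = (1/2)^(τ/t½) = (1/2)^(32/16) ≈ 0.2500.
C₀ = D/Vd = 1920/120 ≈ 16.000 mcg/mL.
Before the 3rd dose, 2 doses have been given. Superposition: Cmin = C₀·(f + f²).
≈ 16.000 × (0.2500 + 0.0625) ≈ 16.000 × 0.3125 ≈ 5.000 mcg/mL.

5.0 mcg/mL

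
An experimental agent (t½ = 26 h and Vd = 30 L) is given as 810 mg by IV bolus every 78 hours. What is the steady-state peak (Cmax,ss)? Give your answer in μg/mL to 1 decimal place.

30.9 μg/mL

τ = 78 h = 3 half-lives, so f = (1/2)^3 = 0.125.
Accumulation ratio R = 1/(1 − f) = 1/0.875 = 8/7.
Single-dose peak C₀ = D/Vd = 810/30 = 27 μg/mL.
Steady-state peak Cmax,ss = C₀·R = 27 × 8/7 ≈ 30.857 μg/mL.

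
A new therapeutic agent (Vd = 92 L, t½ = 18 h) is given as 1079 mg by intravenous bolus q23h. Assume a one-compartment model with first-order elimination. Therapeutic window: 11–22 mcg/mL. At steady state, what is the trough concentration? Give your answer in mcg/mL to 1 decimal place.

8.2 mcg/mL

τ/t½ = 23/18 ≈ 1.2778, so fraction remaining f = (1/2)^(23/18) ≈ 0.4124.
At steady state, accumulation factor R = 1/(1 − e^(−kτ)) ≈ 1.7018.
Each bolus raises the concentration by D/Vd = 1079/92 ≈ 11.728 mcg/mL.
Cmax,ss = C₀/(1 − f) ≈ 11.728/0.5876 ≈ 19.959 mcg/mL.
Steady-state trough Cmin,ss = Cmax,ss·f ≈ 19.959 × 0.4124 ≈ 8.231 mcg/mL.
Trough 8.2 mcg/mL vs MEC 11 mcg/mL: subtherapeutic.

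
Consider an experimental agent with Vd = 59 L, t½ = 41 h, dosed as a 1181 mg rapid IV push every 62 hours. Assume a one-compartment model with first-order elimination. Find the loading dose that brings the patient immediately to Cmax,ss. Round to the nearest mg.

1819 mg

f = (1/2)^(62/41) ≈ 0.350577; accumulation ratio R = 1/(1−f) ≈ 1.53983.
Loading dose to hit Cmax,ss on first dose: D_load = D_maint·R ≈ 1181 × 1.53983 ≈ 1818.54 mg.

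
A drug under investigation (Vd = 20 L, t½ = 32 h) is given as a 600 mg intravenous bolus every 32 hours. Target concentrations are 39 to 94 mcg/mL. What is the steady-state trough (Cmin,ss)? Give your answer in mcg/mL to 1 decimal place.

τ = 32 h = 1 half-life, so f = (1/2)^1 = 0.5.
Accumulation ratio R = 1/(1 − f) = 1/0.5 = 2/1.
Single-dose peak C₀ = D/Vd = 600/20 = 30 mcg/mL.
Steady-state peak Cmax,ss = C₀·R = 30 × 2/1 ≈ 60.000 mcg/mL.
Steady-state trough Cmin,ss = Cmax,ss·f ≈ 60.000 × 0.5 ≈ 30.000 mcg/mL.
Trough 30.0 mcg/mL vs MEC 39 mcg/mL: subtherapeutic.

30.0 mcg/mL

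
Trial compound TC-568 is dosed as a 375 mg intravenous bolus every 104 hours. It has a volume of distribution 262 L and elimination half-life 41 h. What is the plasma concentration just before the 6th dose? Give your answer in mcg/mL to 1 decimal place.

0.3 mcg/mL

f = (1/2)^(τ/t½) = (1/2)^(104/41) ≈ 0.1724.
C₀ = D/Vd = 375/262 ≈ 1.431 mcg/mL.
Before the 6th dose, 5 doses have been given. Superposition: Cmin = C₀·(f + f² + … + f^5).
≈ 1.431 × (0.1724 + 0.0297 + 0.0051 + 0.0009 + 0.0002) ≈ 1.431 × 0.2083 ≈ 0.298 mcg/mL.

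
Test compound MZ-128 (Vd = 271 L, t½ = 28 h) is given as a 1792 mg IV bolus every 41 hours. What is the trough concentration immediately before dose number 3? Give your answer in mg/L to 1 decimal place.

3.3 mg/L

f = (1/2)^(τ/t½) = (1/2)^(41/28) ≈ 0.3624.
C₀ = D/Vd = 1792/271 ≈ 6.613 mg/L.
Before the 3rd dose, 2 doses have been given. Superposition: Cmin = C₀·(f + f²).
≈ 6.613 × (0.3624 + 0.1313) ≈ 6.613 × 0.4937 ≈ 3.265 mg/L.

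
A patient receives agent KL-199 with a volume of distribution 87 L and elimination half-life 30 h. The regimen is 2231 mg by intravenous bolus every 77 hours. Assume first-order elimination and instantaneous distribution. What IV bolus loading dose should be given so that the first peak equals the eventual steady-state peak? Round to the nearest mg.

f = (1/2)^(77/30) ≈ 0.168794; accumulation ratio R = 1/(1−f) ≈ 1.20307.
Loading dose to hit Cmax,ss on first dose: D_load = D_maint·R ≈ 2231 × 1.20307 ≈ 2684.05 mg.

2684 mg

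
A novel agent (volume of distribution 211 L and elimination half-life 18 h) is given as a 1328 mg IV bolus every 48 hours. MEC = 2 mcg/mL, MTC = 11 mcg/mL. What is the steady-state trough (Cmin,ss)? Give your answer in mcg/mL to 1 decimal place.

k = ln2/t½ = ln2/18 ≈ 0.038508 h⁻¹; fraction remaining f = e^(−kτ) = e^(−0.038508×48) ≈ 0.1575.
Each bolus raises the concentration by D/Vd = 1328/211 ≈ 6.294 mcg/mL.
Steady-state trough Cmin,ss = C₀·f/(1−f) ≈ 6.294 × 0.1575/0.8425 ≈ 1.177 mcg/mL.
Trough 1.2 mcg/mL vs MEC 2 mcg/mL: subtherapeutic.

1.2 mcg/mL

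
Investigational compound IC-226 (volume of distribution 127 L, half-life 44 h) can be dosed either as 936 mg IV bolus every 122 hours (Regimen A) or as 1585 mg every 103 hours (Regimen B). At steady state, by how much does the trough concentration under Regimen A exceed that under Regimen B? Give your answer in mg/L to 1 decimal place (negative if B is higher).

-1.8 mg/L

Regimen A: f = (1/2)^(122/44) ≈ 0.1463; Cmin,ss = (936/127)·f/(1−f) ≈ 1.263 mg/L.
Regimen B: f = (1/2)^(103/44) ≈ 0.1974; Cmin,ss = (1585/127)·f/(1−f) ≈ 3.070 mg/L.
Difference ≈ 1.263 − 3.070 ≈ -1.807 mg/L.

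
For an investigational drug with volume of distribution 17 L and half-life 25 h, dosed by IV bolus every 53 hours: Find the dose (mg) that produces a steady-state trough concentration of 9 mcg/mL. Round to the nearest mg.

512 mg

τ/t½ = 53/25 ≈ 2.12, so f = (1/2)^(53/25) ≈ 0.230047.
Cmin,ss = (D/Vd)·f/(1−f), so D = Cmin,ss·Vd·(1−f)/f.
D = 9 × 17 × (1−f)/f ≈ 9 × 17 × 3.34694 ≈ 512.08 mg.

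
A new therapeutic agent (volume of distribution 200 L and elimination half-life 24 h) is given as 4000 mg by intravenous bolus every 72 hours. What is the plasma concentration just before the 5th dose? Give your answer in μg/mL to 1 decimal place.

2.9 μg/mL

f = (1/2)^(τ/t½) = (1/2)^(72/24) ≈ 0.1250.
C₀ = D/Vd = 4000/200 ≈ 20.000 μg/mL.
Before the 5th dose, 4 doses have been given. Superposition: Cmin = C₀·(f + f² + … + f^4).
≈ 20.000 × (0.1250 + 0.0156 + 0.0020 + 0.0002) ≈ 20.000 × 0.1428 ≈ 2.856 μg/mL.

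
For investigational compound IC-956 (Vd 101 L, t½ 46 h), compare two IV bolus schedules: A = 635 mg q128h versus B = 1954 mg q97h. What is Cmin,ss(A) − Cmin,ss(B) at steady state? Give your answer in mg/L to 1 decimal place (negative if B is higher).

Regimen A: f = (1/2)^(128/46) ≈ 0.1453; Cmin,ss = (635/101)·f/(1−f) ≈ 1.069 mg/L.
Regimen B: f = (1/2)^(97/46) ≈ 0.2319; Cmin,ss = (1954/101)·f/(1−f) ≈ 5.841 mg/L.
Difference ≈ 1.069 − 5.841 ≈ -4.772 mg/L.

-4.8 mg/L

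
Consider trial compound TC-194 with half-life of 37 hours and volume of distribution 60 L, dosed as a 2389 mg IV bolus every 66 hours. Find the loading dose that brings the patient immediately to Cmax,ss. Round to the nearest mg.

3367 mg

f = (1/2)^(66/37) ≈ 0.290421; accumulation ratio R = 1/(1−f) ≈ 1.40929.
Loading dose to hit Cmax,ss on first dose: D_load = D_maint·R ≈ 2389 × 1.40929 ≈ 3366.79 mg.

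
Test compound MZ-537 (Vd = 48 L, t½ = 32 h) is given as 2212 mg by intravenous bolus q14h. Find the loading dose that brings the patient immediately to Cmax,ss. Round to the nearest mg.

f = (1/2)^(14/32) ≈ 0.738413; accumulation ratio R = 1/(1−f) ≈ 3.82282.
Loading dose to hit Cmax,ss on first dose: D_load = D_maint·R ≈ 2212 × 3.82282 ≈ 8456.08 mg.

8456 mg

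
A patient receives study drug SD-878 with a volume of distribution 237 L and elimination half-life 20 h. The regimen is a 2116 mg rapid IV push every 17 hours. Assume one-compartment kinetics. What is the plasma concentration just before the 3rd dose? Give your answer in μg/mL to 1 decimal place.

7.7 μg/mL

f = (1/2)^(τ/t½) = (1/2)^(17/20) ≈ 0.5548.
C₀ = D/Vd = 2116/237 ≈ 8.928 μg/mL.
Before the 3rd dose, 2 doses have been given. Superposition: Cmin = C₀·(f + f²).
≈ 8.928 × (0.5548 + 0.3078) ≈ 8.928 × 0.8626 ≈ 7.701 μg/mL.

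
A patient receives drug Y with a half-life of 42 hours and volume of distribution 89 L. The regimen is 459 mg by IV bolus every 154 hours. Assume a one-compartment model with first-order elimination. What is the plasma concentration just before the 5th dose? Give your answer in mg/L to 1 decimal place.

0.4 mg/L

f = (1/2)^(τ/t½) = (1/2)^(154/42) ≈ 0.0787.
C₀ = D/Vd = 459/89 ≈ 5.157 mg/L.
Before the 5th dose, 4 doses have been given. Superposition: Cmin = C₀·(f + f² + … + f^4).
≈ 5.157 × (0.0787 + 0.0062 + 0.0005 + 0.0000) ≈ 5.157 × 0.0854 ≈ 0.440 mg/L.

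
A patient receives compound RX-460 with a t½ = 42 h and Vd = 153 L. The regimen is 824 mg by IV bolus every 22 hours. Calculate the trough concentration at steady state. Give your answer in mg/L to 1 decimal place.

τ/t½ = 22/42 ≈ 0.52381, so fraction remaining f = (1/2)^(22/42) ≈ 0.6955.
Single-dose peak C₀ = D/Vd = 824/153 ≈ 5.386 mg/L.
Steady-state trough Cmin,ss = C₀·f/(1−f) ≈ 5.386 × 0.6955/0.3045 ≈ 12.302 mg/L.

12.3 mg/L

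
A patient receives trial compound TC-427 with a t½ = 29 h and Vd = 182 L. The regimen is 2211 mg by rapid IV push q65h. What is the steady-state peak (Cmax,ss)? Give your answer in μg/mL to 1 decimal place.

Over one 65-h interval, 65/29 ≈ 2.2414 half-lives elapse, leaving f ≈ 0.2115 of each dose.
Accumulation ratio R = 1/(1 − f) ≈ 1/0.7885 ≈ 1.2682.
Each bolus raises the concentration by D/Vd = 2211/182 ≈ 12.148 μg/mL.
Cmax,ss = C₀/(1 − f) ≈ 12.148/0.7885 ≈ 15.406 μg/mL.

15.4 μg/mL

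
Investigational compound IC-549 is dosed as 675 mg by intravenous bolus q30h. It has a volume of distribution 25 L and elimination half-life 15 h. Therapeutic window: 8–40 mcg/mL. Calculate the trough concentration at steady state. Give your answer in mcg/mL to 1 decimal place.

The dosing interval is 2 half-lives, so f = 2^(−2) = 0.25.
At steady state, R = 1/(1 − 0.25) = 4/3.
Single-dose peak C₀ = D/Vd = 675/25 = 27 mcg/mL.
Steady-state peak Cmax,ss = C₀·R = 27 × 4/3 ≈ 36.000 mcg/mL.
Steady-state trough Cmin,ss = Cmax,ss·f ≈ 36.000 × 0.25 ≈ 9.000 mcg/mL.
Trough 9.0 mcg/mL vs MEC 8 mcg/mL: adequate.

9.0 mcg/mL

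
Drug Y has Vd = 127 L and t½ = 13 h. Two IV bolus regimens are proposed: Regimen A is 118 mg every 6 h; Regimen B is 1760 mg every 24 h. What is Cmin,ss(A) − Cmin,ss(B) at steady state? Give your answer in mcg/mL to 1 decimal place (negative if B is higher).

Regimen A: f = (1/2)^(6/13) ≈ 0.7262; Cmin,ss = (118/127)·f/(1−f) ≈ 2.464 mcg/mL.
Regimen B: f = (1/2)^(24/13) ≈ 0.2781; Cmin,ss = (1760/127)·f/(1−f) ≈ 5.339 mcg/mL.
Difference ≈ 2.464 − 5.339 ≈ -2.875 mcg/mL.

-2.9 mcg/mL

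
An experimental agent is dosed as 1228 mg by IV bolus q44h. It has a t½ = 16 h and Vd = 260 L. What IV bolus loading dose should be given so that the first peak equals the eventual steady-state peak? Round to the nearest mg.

1442 mg

f = (1/2)^(44/16) ≈ 0.148651; accumulation ratio R = 1/(1−f) ≈ 1.17461.
Loading dose to hit Cmax,ss on first dose: D_load = D_maint·R ≈ 1228 × 1.17461 ≈ 1442.42 mg.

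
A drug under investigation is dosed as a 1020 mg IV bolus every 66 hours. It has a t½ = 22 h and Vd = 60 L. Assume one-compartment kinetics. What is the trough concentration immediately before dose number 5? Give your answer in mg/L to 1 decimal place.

f = (1/2)^(τ/t½) = (1/2)^(66/22) ≈ 0.1250.
C₀ = D/Vd = 1020/60 ≈ 17.000 mg/L.
Before the 5th dose, 4 doses have been given. Superposition: Cmin = C₀·(f + f² + … + f^4).
≈ 17.000 × (0.1250 + 0.0156 + 0.0020 + 0.0002) ≈ 17.000 × 0.1428 ≈ 2.428 mg/L.

2.4 mg/L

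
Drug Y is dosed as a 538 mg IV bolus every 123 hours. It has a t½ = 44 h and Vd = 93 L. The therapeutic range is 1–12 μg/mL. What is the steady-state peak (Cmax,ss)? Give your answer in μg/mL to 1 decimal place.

Over one 123-h interval, 123/44 ≈ 2.7955 half-lives elapse, leaving f ≈ 0.1440 of each dose.
Accumulation ratio R = 1/(1 − f) ≈ 1/0.8560 ≈ 1.1682.
Each bolus raises the concentration by D/Vd = 538/93 ≈ 5.785 μg/mL.
Steady-state peak Cmax,ss = C₀·R ≈ 5.785 × 1.1682 ≈ 6.758 μg/mL.
Peak 6.8 μg/mL vs MTC 12 μg/mL: below toxic threshold.

6.8 μg/mL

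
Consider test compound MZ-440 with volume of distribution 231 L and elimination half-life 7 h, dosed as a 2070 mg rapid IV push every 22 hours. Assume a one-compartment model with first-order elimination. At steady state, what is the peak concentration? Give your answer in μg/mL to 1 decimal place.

10.1 μg/mL

τ/t½ = 22/7 ≈ 3.1429, so fraction remaining f = (1/2)^(22/7) ≈ 0.1132.
At steady state, accumulation factor R = 1/(1 − e^(−kτ)) ≈ 1.1276.
Single-dose peak C₀ = D/Vd = 2070/231 ≈ 8.961 μg/mL.
Steady-state peak Cmax,ss = C₀·R ≈ 8.961 × 1.1276 ≈ 10.104 μg/mL.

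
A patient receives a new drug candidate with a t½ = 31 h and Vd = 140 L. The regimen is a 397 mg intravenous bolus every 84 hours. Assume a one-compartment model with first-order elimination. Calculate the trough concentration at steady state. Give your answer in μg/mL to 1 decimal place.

0.5 μg/mL

τ/t½ = 84/31 ≈ 2.7097, so fraction remaining f = (1/2)^(84/31) ≈ 0.1529.
Each bolus raises the concentration by D/Vd = 397/140 ≈ 2.836 μg/mL.
Steady-state trough Cmin,ss = C₀·f/(1−f) ≈ 2.836 × 0.1529/0.8471 ≈ 0.512 μg/mL.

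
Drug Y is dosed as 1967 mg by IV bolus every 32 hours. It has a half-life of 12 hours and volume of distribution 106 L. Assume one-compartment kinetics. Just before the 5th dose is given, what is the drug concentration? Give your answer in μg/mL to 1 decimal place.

f = (1/2)^(τ/t½) = (1/2)^(32/12) ≈ 0.1575.
C₀ = D/Vd = 1967/106 ≈ 18.557 μg/mL.
Before the 5th dose, 4 doses have been given. Superposition: Cmin = C₀·(f + f² + … + f^4).
≈ 18.557 × (0.1575 + 0.0248 + 0.0039 + 0.0006) ≈ 18.557 × 0.1868 ≈ 3.466 μg/mL.

3.5 μg/mL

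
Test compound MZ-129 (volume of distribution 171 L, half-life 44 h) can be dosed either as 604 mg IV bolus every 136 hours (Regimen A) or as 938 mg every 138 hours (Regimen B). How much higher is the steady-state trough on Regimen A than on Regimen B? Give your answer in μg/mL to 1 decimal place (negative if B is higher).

-0.2 μg/mL

Regimen A: f = (1/2)^(136/44) ≈ 0.1174; Cmin,ss = (604/171)·f/(1−f) ≈ 0.470 μg/mL.
Regimen B: f = (1/2)^(138/44) ≈ 0.1137; Cmin,ss = (938/171)·f/(1−f) ≈ 0.704 μg/mL.
Difference ≈ 0.470 − 0.704 ≈ -0.234 μg/mL.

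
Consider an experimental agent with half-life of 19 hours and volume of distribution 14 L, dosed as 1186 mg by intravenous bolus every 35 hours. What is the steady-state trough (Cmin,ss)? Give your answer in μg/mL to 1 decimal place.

32.8 μg/mL

Over one 35-h interval, 35/19 ≈ 1.8421 half-lives elapse, leaving f ≈ 0.2789 of each dose.
Single-dose peak C₀ = D/Vd = 1186/14 ≈ 84.714 μg/mL.
Steady-state trough Cmin,ss = C₀·f/(1−f) ≈ 84.714 × 0.2789/0.7211 ≈ 32.765 μg/mL.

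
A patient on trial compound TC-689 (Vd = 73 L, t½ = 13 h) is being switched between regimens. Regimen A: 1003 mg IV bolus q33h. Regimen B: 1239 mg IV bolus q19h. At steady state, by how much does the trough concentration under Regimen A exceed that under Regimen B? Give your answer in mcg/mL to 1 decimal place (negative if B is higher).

-6.8 mcg/mL

Regimen A: f = (1/2)^(33/13) ≈ 0.1721; Cmin,ss = (1003/73)·f/(1−f) ≈ 2.856 mcg/mL.
Regimen B: f = (1/2)^(19/13) ≈ 0.3631; Cmin,ss = (1239/73)·f/(1−f) ≈ 9.676 mcg/mL.
Difference ≈ 2.856 − 9.676 ≈ -6.820 mcg/mL.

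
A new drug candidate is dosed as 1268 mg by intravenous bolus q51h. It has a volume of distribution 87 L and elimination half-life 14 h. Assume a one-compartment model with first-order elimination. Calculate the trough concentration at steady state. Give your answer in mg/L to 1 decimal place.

k = ln2/t½ = ln2/14 ≈ 0.049511 h⁻¹; fraction remaining f = e^(−kτ) = e^(−0.049511×51) ≈ 0.0801.
At steady state, accumulation factor R = 1/(1 − e^(−kτ)) ≈ 1.0871.
Single-dose peak C₀ = D/Vd = 1268/87 ≈ 14.575 mg/L.
Cmax,ss = C₀/(1 − f) ≈ 14.575/0.9199 ≈ 15.844 mg/L.
Steady-state trough Cmin,ss = Cmax,ss·f ≈ 15.844 × 0.0801 ≈ 1.269 mg/L.

1.3 mg/L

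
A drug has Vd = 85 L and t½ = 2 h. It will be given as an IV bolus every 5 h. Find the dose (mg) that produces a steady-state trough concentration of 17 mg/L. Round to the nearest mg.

6729 mg

τ/t½ = 5/2 ≈ 2.5, so f = (1/2)^(5/2) ≈ 0.176777.
Cmin,ss = (D/Vd)·f/(1−f), so D = Cmin,ss·Vd·(1−f)/f.
D = 17 × 85 × (1−f)/f ≈ 17 × 85 × 4.65684 ≈ 6729.13 mg.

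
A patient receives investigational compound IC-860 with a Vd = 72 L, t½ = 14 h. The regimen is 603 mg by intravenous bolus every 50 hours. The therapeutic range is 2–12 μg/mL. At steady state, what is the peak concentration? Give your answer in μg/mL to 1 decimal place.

τ/t½ = 50/14 ≈ 3.5714, so fraction remaining f = (1/2)^(50/14) ≈ 0.0841.
Accumulation ratio R = 1/(1 − f) ≈ 1/0.9159 ≈ 1.0918.
Single-dose peak C₀ = D/Vd = 603/72 ≈ 8.375 μg/mL.
Steady-state peak Cmax,ss = C₀·R ≈ 8.375 × 1.0918 ≈ 9.144 μg/mL.
Peak 9.1 μg/mL vs MTC 12 μg/mL: below toxic threshold.

9.1 μg/mL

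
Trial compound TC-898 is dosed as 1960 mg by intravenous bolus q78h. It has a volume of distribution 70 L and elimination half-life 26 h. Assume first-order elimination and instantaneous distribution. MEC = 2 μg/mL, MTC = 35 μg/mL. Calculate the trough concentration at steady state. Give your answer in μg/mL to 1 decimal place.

τ = 78 h = 3 half-lives, so f = (1/2)^3 = 0.125.
At steady state, R = 1/(1 − 0.125) = 8/7.
Single-dose peak C₀ = D/Vd = 1960/70 = 28 μg/mL.
Steady-state peak Cmax,ss = C₀·R = 28 × 8/7 ≈ 32.000 μg/mL.
Steady-state trough Cmin,ss = Cmax,ss·f ≈ 32.000 × 0.125 ≈ 4.000 μg/mL.
Trough 4.0 μg/mL vs MEC 2 μg/mL: adequate.

4.0 μg/mL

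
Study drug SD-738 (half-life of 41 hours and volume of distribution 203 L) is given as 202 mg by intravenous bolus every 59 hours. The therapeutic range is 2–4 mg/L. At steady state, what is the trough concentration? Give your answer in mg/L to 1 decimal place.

0.6 mg/L

k = ln2/t½ = ln2/41 ≈ 0.016906 h⁻¹; fraction remaining f = e^(−kτ) = e^(−0.016906×59) ≈ 0.3688.
Single-dose peak C₀ = D/Vd = 202/203 ≈ 0.995 mg/L.
Steady-state trough Cmin,ss = C₀·f/(1−f) ≈ 0.995 × 0.3688/0.6312 ≈ 0.581 mg/L.
Trough 0.6 mg/L vs MEC 2 mg/L: subtherapeutic.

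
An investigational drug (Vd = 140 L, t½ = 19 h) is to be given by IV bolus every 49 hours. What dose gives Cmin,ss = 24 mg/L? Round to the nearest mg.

16716 mg

τ/t½ = 49/19 ≈ 2.5789, so f = (1/2)^(49/19) ≈ 0.167363.
Cmin,ss = (D/Vd)·f/(1−f), so D = Cmin,ss·Vd·(1−f)/f.
D = 24 × 140 × (1−f)/f ≈ 24 × 140 × 4.97504 ≈ 16716.13 mg.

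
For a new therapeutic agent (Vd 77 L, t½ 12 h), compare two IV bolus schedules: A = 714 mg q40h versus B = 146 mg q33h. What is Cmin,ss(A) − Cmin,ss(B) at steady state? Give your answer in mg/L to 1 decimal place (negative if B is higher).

0.7 mg/L

Regimen A: f = (1/2)^(40/12) ≈ 0.0992; Cmin,ss = (714/77)·f/(1−f) ≈ 1.021 mg/L.
Regimen B: f = (1/2)^(33/12) ≈ 0.1487; Cmin,ss = (146/77)·f/(1−f) ≈ 0.331 mg/L.
Difference ≈ 1.021 − 0.331 ≈ 0.690 mg/L.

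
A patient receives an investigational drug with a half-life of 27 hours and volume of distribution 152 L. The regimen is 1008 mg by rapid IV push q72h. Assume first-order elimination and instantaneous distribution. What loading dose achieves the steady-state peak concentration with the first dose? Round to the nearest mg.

f = (1/2)^(72/27) ≈ 0.157490; accumulation ratio R = 1/(1−f) ≈ 1.18693.
Loading dose to hit Cmax,ss on first dose: D_load = D_maint·R ≈ 1008 × 1.18693 ≈ 1196.43 mg.

1196 mg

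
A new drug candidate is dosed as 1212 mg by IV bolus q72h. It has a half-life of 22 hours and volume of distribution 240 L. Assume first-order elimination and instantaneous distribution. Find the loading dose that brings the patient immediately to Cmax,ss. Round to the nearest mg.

f = (1/2)^(72/22) ≈ 0.103469; accumulation ratio R = 1/(1−f) ≈ 1.11541.
Loading dose to hit Cmax,ss on first dose: D_load = D_maint·R ≈ 1212 × 1.11541 ≈ 1351.88 mg.

1352 mg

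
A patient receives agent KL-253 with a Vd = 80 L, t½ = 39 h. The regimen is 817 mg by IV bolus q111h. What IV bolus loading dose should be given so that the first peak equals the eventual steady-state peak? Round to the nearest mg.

949 mg

f = (1/2)^(111/39) ≈ 0.139066; accumulation ratio R = 1/(1−f) ≈ 1.16153.
Loading dose to hit Cmax,ss on first dose: D_load = D_maint·R ≈ 817 × 1.16153 ≈ 948.97 mg.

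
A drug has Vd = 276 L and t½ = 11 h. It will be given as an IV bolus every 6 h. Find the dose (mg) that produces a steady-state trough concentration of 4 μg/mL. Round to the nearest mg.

τ/t½ = 6/11 ≈ 0.54545, so f = (1/2)^(6/11) ≈ 0.685175.
Cmin,ss = (D/Vd)·f/(1−f), so D = Cmin,ss·Vd·(1−f)/f.
D = 4 × 276 × (1−f)/f ≈ 4 × 276 × 0.45948 ≈ 507.27 mg.

507 mg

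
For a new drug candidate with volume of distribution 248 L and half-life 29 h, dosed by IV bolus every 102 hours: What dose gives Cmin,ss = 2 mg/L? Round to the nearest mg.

5183 mg

τ/t½ = 102/29 ≈ 3.5172, so f = (1/2)^(102/29) ≈ 0.087338.
Cmin,ss = (D/Vd)·f/(1−f), so D = Cmin,ss·Vd·(1−f)/f.
D = 2 × 248 × (1−f)/f ≈ 2 × 248 × 10.44977 ≈ 5183.09 mg.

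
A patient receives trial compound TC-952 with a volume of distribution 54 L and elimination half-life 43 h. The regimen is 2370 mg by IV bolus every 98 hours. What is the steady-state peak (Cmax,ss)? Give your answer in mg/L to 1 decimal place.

55.3 mg/L

Over one 98-h interval, 98/43 ≈ 2.2791 half-lives elapse, leaving f ≈ 0.2060 of each dose.
Accumulation ratio R = 1/(1 − f) ≈ 1/0.7940 ≈ 1.2594.
Single-dose peak C₀ = D/Vd = 2370/54 ≈ 43.889 mg/L.
Steady-state peak Cmax,ss = C₀·R ≈ 43.889 × 1.2594 ≈ 55.274 mg/L.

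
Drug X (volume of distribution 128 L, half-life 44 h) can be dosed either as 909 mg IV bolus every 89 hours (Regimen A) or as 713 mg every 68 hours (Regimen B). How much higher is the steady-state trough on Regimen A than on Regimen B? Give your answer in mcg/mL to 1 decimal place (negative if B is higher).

-0.6 mcg/mL

Regimen A: f = (1/2)^(89/44) ≈ 0.2461; Cmin,ss = (909/128)·f/(1−f) ≈ 2.318 mcg/mL.
Regimen B: f = (1/2)^(68/44) ≈ 0.3426; Cmin,ss = (713/128)·f/(1−f) ≈ 2.903 mcg/mL.
Difference ≈ 2.318 − 2.903 ≈ -0.585 mcg/mL.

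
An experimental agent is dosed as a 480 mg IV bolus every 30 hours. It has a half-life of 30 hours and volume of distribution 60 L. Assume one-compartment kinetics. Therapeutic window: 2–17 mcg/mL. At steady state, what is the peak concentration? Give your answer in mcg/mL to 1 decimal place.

The dosing interval is 1 half-life, so f = 2^(−1) = 0.5.
Accumulation ratio R = 1/(1 − f) = 1/0.5 = 2/1.
Single-dose peak C₀ = D/Vd = 480/60 = 8 mcg/mL.
Steady-state peak Cmax,ss = C₀·R = 8 × 2/1 ≈ 16.000 mcg/mL.
Peak 16.0 mcg/mL vs MTC 17 mcg/mL: below toxic threshold.

16.0 mcg/mL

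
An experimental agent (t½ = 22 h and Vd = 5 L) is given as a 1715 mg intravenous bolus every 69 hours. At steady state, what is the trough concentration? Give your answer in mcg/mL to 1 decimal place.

44.0 mcg/mL

τ/t½ = 69/22 ≈ 3.1364, so fraction remaining f = (1/2)^(69/22) ≈ 0.1137.
At steady state, accumulation factor R = 1/(1 − e^(−kτ)) ≈ 1.1283.
Single-dose peak C₀ = D/Vd = 1715/5 ≈ 343.000 mcg/mL.
Steady-state peak Cmax,ss = C₀·R ≈ 343.000 × 1.1283 ≈ 387.007 mcg/mL.
One interval later, Cmin,ss = Cmax,ss·e^(−kτ) ≈ 387.007 × 0.1137 ≈ 44.003 mcg/mL.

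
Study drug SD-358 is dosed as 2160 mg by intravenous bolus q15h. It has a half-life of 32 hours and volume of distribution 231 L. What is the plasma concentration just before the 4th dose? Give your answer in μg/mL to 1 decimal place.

15.2 μg/mL

f = (1/2)^(τ/t½) = (1/2)^(15/32) ≈ 0.7226.
C₀ = D/Vd = 2160/231 ≈ 9.351 μg/mL.
Before the 4th dose, 3 doses have been given. Superposition: Cmin = C₀·(f + f² + … + f^3).
≈ 9.351 × (0.7226 + 0.5222 + 0.3773) ≈ 9.351 × 1.6221 ≈ 15.168 μg/mL.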